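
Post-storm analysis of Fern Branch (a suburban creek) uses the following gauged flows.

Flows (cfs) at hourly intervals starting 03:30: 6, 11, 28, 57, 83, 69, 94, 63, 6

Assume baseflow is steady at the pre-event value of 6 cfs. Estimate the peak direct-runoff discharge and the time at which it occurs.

Subtracting baseflow gives direct-runoff ordinates: 0.0, 5.0, 22.0, 51.0, 77.0, 63.0, 88.0, 57.0, 0.0 cfs.
The maximum is 88.0 cfs, occurring at the reading for t = 09:30.

Q_p = 88.0 cfs at t = 09:30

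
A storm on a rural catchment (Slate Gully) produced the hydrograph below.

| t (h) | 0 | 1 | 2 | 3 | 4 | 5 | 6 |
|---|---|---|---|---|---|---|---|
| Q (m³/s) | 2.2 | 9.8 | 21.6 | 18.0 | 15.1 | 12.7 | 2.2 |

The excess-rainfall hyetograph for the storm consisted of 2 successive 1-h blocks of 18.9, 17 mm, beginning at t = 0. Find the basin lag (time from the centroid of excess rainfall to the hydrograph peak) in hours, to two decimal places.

Centroid of excess rainfall: t_c = Σ P_i·t̄_i / ΣP_i = 0.9735 h (block centres at 0.5, 1.5 h).
Hydrograph peak occurs at t = 2 h, so basin lag t_L = 2 − 0.9735 = 1.03 h.

t_L ≈ 1.03 h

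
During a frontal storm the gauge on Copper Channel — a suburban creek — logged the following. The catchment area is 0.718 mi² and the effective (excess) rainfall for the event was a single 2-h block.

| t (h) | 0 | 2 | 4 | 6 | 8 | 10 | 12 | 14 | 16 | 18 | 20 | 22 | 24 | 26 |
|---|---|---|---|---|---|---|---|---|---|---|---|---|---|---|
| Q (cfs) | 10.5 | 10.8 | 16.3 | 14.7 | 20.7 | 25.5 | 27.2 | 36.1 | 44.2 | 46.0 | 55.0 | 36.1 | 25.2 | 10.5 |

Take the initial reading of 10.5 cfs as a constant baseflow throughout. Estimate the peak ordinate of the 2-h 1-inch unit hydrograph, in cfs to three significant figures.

Direct runoff: 0.0, 0.3, 5.8, 4.2, 10.2, 15.0, 16.7, 25.6, 33.7, 35.5, 44.5, 25.6, 14.7, 0.0 cfs; ΣQ_DR = 231.8 cfs, peak = 44.5 cfs.
Runoff depth d = ΣQ_DR·Δt / A = 231.8 × 7200 / (0.718 mi²) = 1.001 in.
The 1-inch UH is the DRH scaled by (1 in)/d, so U_p = 44.5 × 1/1.001 = 44.5 cfs.

U_p ≈ 44.5 cfs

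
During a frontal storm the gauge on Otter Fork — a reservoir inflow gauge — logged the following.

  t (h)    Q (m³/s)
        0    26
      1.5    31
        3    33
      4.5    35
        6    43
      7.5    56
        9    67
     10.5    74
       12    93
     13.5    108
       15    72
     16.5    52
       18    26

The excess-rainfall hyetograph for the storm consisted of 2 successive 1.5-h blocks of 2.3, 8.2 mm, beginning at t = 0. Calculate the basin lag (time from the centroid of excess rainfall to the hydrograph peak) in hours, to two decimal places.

Centroid of excess rainfall: t_c = Σ P_i·t̄_i / ΣP_i = 1.9214 h (block centres at 0.75, 2.25 h).
Hydrograph peak occurs at t = 13.5 h, so basin lag t_L = 13.5 − 1.9214 = 11.58 h.

t_L ≈ 11.58 h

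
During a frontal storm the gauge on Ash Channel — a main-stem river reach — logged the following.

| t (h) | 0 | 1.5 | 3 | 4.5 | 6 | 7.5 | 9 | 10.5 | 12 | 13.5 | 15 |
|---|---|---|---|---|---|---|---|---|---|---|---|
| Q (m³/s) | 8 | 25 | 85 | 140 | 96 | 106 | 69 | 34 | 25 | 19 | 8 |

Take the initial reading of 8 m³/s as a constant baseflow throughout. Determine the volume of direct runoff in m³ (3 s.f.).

V ≈ 2.85 × 10^6 m³

Direct-runoff ordinates (Q − Q_b): 0.0, 17.0, 77.0, 132.0, 88.0, 98.0, 61.0, 26.0, 17.0, 11.0, 0.0 m³/s.
ΣQ_DR = 527.0 m³/s.
With Δt = 1.5 h = 5400 s, V = ΣQ_DR · Δt = 527.0 × 5400 = 2.85 × 10^6 m³.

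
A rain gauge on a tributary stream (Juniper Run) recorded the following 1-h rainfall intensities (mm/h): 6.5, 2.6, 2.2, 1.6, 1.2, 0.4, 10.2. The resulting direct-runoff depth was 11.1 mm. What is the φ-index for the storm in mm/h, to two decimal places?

Only the 2 blocks with intensity above φ contribute runoff: 6.5, 10.2 mm/h.
Σ(I−φ)·Δt = d  ⇒  (6.5+10.2 − 2φ)·1 = 11.1
φ = (16.70 − 11.1/1) / 2 = 2.80 mm/h.

φ ≈ 2.80 mm/h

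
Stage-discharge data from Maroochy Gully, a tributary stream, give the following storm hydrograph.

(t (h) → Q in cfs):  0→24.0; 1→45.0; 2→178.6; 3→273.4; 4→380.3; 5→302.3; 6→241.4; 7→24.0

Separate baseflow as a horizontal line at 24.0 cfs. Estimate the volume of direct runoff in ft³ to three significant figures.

V ≈ 4.60 × 10^6 ft³

Direct-runoff ordinates (Q − Q_b): 0.0, 21.0, 154.6, 249.4, 356.3, 278.3, 217.4, 0.0 cfs.
ΣQ_DR = 1277 cfs.
With Δt = 1 h = 3600 s, V = ΣQ_DR · Δt = 1277 × 3600 = 4.60 × 10^6 ft³.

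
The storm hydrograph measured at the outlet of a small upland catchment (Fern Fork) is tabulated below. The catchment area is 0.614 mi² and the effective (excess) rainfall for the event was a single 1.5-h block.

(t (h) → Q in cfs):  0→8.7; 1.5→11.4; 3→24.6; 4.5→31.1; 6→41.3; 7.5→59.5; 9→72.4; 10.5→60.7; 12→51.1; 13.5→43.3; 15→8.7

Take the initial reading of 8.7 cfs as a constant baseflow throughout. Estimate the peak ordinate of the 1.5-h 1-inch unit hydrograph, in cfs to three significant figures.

Direct runoff: 0.0, 2.7, 15.9, 22.4, 32.6, 50.8, 63.7, 52.0, 42.4, 34.6, 0.0 cfs; ΣQ_DR = 317.1 cfs, peak = 63.7 cfs.
Runoff depth d = ΣQ_DR·Δt / A = 317.1 × 5400 / (0.614 mi²) = 1.200 in.
The 1-inch UH is the DRH scaled by (1 in)/d, so U_p = 63.7 × 1/1.200 = 53.1 cfs.

U_p ≈ 53.1 cfs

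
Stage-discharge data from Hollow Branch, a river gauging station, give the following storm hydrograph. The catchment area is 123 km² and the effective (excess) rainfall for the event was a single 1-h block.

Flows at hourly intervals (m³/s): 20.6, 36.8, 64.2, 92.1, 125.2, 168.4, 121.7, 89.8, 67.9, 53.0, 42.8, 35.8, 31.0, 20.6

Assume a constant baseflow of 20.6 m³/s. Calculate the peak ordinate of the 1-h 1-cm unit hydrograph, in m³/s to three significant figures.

U_p ≈ 74.1 m³/s

Direct runoff: 0.0, 16.2, 43.6, 71.5, 104.6, 147.8, 101.1, 69.2, 47.3, 32.4, 22.2, 15.2, 10.4, 0.0 m³/s; ΣQ_DR = 681.5 m³/s, peak = 147.8 m³/s.
Runoff depth d = ΣQ_DR·Δt / A = 681.5 × 3600 / (123 km²) = 19.95 mm.
The 1-cm UH is the DRH scaled by (10 mm)/d, so U_p = 147.8 × 10/19.95 = 74.1 m³/s.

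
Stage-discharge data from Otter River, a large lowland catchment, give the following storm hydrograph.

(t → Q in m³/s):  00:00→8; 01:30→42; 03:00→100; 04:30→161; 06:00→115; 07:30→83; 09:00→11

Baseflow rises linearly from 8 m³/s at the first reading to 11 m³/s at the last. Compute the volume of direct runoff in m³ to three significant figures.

Direct-runoff ordinates (Q − Q_b): 0.00, 33.50, 91.00, 151.50, 105.00, 72.50, 0.00 m³/s.
ΣQ_DR = 453.5 m³/s.
With Δt = 1.5 h = 5400 s, V = ΣQ_DR · Δt = 453.5 × 5400 = 2.45 × 10^6 m³.

V ≈ 2.45 × 10^6 m³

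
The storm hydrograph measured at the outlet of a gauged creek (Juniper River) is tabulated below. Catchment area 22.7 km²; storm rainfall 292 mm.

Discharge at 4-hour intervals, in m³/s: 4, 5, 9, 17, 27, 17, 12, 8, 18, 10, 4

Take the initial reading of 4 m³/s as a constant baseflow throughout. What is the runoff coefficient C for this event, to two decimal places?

ΣQ_DR = 87.00 m³/s; V = ΣQ_DR·Δt = 1.253 × 10^6 m³.
Runoff depth d = V / A = 55.19 mm.
C = d / P = 55.19 / 292 = 0.19.

C ≈ 0.19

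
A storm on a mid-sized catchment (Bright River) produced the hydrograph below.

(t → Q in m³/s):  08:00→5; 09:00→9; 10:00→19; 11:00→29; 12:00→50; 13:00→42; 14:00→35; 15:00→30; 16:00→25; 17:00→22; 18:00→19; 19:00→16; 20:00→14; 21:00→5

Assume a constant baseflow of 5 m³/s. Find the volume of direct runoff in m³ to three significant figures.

V ≈ 9.00 × 10^5 m³

Direct-runoff ordinates (Q − Q_b): 0.0, 4.0, 14.0, 24.0, 45.0, 37.0, 30.0, 25.0, 20.0, 17.0, 14.0, 11.0, 9.0, 0.0 m³/s.
ΣQ_DR = 250.0 m³/s.
With Δt = 1 h = 3600 s, V = ΣQ_DR · Δt = 250.0 × 3600 = 9.00 × 10^5 m³.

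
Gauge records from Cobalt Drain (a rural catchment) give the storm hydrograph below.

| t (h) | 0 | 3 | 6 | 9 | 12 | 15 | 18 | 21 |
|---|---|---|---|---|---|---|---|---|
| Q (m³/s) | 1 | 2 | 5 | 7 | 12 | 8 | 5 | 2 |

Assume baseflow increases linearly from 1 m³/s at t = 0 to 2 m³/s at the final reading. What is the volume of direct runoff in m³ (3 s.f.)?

V ≈ 3.24 × 10^5 m³

Direct-runoff ordinates (Q − Q_b): 0.00, 0.86, 3.71, 5.57, 10.43, 6.29, 3.14, 0.00 m³/s.
ΣQ_DR = 30.00 m³/s.
With Δt = 3 h = 10800 s, V = ΣQ_DR · Δt = 30.00 × 10800 = 3.24 × 10^5 m³.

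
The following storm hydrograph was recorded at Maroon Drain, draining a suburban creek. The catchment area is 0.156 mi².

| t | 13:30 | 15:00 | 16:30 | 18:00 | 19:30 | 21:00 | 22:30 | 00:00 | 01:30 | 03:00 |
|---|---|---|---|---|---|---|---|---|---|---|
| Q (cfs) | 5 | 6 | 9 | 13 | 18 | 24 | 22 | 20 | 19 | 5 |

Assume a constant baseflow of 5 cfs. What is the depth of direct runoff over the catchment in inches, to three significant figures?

Direct runoff: 0.0, 1.0, 4.0, 8.0, 13.0, 19.0, 17.0, 15.0, 14.0, 0.0 cfs; ΣQ_DR = 91.00 cfs.
V = ΣQ_DR · Δt = 91.00 × 5400 s = 4.914 × 10^5 ft³.
Over A = 0.156 mi², depth = V / A = 1.36 in.

d ≈ 1.36 in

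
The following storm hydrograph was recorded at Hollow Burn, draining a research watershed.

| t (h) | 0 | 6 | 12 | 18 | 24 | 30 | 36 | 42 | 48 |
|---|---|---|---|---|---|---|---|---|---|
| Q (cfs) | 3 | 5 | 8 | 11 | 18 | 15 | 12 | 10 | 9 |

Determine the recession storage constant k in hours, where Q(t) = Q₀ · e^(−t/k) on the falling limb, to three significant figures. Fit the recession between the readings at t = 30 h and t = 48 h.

k ≈ 35.2 h

On the falling limb, Q drops from 15 to 9 cfs between t = 30 h and t = 48 h (Δt = 18 h).
k = −Δt / ln(Q₂/Q₁) = −18 / ln(9/15) = 35.2 h.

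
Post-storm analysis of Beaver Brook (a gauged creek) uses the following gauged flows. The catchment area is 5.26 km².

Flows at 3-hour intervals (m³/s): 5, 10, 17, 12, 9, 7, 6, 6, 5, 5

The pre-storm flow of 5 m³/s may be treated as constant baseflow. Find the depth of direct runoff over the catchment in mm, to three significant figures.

Direct runoff: 0.0, 5.0, 12.0, 7.0, 4.0, 2.0, 1.0, 1.0, 0.0, 0.0 m³/s; ΣQ_DR = 32.00 m³/s.
V = ΣQ_DR · Δt = 32.00 × 10800 s = 3.456 × 10^5 m³.
Over A = 5.26 km², depth = V / A = 65.7 mm.

d ≈ 65.7 mm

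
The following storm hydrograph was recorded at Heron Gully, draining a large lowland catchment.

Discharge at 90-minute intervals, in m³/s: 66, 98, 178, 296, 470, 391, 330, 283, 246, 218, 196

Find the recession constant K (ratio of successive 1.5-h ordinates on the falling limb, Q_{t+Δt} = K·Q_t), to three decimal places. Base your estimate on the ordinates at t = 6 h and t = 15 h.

K ≈ 0.864

Using the recession-limb readings at t = 6 h and t = 15 h: Q falls from 470 to 196 m³/s over 6 intervals.
K = (Q₂/Q₁)^(1/6) = (196/470)^(1/6) = 0.864.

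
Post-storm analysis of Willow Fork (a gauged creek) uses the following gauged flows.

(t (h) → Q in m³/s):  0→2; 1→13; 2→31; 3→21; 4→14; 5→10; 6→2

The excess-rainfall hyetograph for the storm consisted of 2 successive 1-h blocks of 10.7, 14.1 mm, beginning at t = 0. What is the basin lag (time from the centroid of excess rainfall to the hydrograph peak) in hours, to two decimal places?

Centroid of excess rainfall: t_c = Σ P_i·t̄_i / ΣP_i = 1.0685 h (block centres at 0.5, 1.5 h).
Hydrograph peak occurs at t = 2 h, so basin lag t_L = 2 − 1.0685 = 0.93 h.

t_L ≈ 0.93 h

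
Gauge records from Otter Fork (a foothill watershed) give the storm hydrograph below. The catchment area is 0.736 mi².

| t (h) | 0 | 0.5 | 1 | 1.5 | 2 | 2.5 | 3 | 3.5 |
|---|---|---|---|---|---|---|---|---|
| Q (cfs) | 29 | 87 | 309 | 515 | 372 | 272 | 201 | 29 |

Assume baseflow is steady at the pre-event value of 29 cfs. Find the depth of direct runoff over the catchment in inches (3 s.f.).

Direct runoff: 0.0, 58.0, 280.0, 486.0, 343.0, 243.0, 172.0, 0.0 cfs; ΣQ_DR = 1582 cfs.
V = ΣQ_DR · Δt = 1582 × 1800 s = 2.848 × 10^6 ft³.
Over A = 0.736 mi², depth = V / A = 1.67 in.

d ≈ 1.67 in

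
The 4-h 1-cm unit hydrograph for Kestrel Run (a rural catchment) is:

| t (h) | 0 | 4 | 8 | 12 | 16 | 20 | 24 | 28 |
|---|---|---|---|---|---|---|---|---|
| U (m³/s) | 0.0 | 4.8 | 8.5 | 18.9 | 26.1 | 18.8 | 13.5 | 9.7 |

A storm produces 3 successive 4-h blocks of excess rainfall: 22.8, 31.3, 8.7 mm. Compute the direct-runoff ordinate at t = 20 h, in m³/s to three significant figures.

By discrete convolution, Q_j = Σ (P_i / 10 mm) · U_{j−i}.
At t = 20 h (j=5): Q = (22.8/10)·18.8 + (31.3/10)·26.1 + (8.7/10)·18.9 = 141 m³/s.

Q ≈ 141 m³/s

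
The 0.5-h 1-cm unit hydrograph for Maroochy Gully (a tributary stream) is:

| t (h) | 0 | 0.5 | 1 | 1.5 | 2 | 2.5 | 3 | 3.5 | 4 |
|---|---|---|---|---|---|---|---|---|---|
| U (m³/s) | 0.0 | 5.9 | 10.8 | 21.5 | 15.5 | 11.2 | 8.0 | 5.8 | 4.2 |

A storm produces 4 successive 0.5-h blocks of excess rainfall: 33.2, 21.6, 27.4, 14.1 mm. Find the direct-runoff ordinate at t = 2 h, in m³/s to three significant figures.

By discrete convolution, Q_j = Σ (P_i / 10 mm) · U_{j−i}.
At t = 2 h (j=4): Q = (33.2/10)·15.5 + (21.6/10)·21.5 + (27.4/10)·10.8 + (14.1/10)·5.9 = 136 m³/s.

Q ≈ 136 m³/s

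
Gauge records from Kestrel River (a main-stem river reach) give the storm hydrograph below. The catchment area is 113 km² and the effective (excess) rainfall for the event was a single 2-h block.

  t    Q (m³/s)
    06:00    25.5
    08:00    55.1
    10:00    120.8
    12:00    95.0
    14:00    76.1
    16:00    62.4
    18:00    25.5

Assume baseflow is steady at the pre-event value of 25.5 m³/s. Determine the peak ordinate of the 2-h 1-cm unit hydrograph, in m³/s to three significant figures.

Direct runoff: 0.0, 29.6, 95.3, 69.5, 50.6, 36.9, 0.0 m³/s; ΣQ_DR = 281.9 m³/s, peak = 95.3 m³/s.
Runoff depth d = ΣQ_DR·Δt / A = 281.9 × 7200 / (113 km²) = 17.96 mm.
The 1-cm UH is the DRH scaled by (10 mm)/d, so U_p = 95.3 × 10/17.96 = 53.1 m³/s.

U_p ≈ 53.1 m³/s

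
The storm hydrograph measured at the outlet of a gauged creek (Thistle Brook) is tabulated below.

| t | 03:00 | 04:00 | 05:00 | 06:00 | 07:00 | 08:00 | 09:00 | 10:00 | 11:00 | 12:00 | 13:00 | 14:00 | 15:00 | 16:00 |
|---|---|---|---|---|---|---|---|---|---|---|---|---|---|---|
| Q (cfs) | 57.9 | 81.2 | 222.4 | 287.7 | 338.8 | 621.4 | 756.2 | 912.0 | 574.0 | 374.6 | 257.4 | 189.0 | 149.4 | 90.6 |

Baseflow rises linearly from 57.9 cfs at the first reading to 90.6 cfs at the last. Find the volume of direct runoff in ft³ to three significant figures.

V ≈ 1.39 × 10^7 ft³

Direct-runoff ordinates (Q − Q_b): 0.00, 20.78, 159.47, 222.25, 270.84, 550.92, 683.21, 836.49, 495.98, 294.06, 174.35, 103.43, 61.32, 0.00 cfs.
ΣQ_DR = 3873 cfs.
With Δt = 1 h = 3600 s, V = ΣQ_DR · Δt = 3873 × 3600 = 1.39 × 10^7 ft³.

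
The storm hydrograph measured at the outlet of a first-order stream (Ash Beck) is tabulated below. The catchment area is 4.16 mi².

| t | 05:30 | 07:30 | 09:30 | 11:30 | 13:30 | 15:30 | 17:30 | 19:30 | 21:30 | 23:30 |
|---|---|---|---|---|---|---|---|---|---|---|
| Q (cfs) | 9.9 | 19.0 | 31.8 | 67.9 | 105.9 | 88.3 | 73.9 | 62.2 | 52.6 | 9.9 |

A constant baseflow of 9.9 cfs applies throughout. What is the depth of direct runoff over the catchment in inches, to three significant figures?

d ≈ 0.315 in

Direct runoff: 0.0, 9.1, 21.9, 58.0, 96.0, 78.4, 64.0, 52.3, 42.7, 0.0 cfs; ΣQ_DR = 422.4 cfs.
V = ΣQ_DR · Δt = 422.4 × 7200 s = 3.041 × 10^6 ft³.
Over A = 4.16 mi², depth = V / A = 0.315 in.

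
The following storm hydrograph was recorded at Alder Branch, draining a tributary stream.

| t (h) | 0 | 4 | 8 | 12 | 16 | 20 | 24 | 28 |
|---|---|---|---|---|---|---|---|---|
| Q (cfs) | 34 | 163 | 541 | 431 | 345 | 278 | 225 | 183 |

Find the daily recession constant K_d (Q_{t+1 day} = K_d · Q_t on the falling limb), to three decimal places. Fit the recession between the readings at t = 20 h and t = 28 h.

Between t = 20 h and t = 28 h the flow falls from 278 to 183 cfs over 2×4 h = 8 h.
Per-interval ratio K = (183/278)^(1/2) = 0.8113; K_d = K^(24/4) = 0.285.

K_d ≈ 0.285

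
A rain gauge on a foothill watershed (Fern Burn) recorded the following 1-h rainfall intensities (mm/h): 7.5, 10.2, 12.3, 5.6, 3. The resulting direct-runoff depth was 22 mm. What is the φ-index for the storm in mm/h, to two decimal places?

Only the 4 blocks with intensity above φ contribute runoff: 7.5, 10.2, 12.3, 5.6 mm/h.
Σ(I−φ)·Δt = d  ⇒  (7.5+10.2+12.3+5.6 − 4φ)·1 = 22
φ = (35.60 − 22/1) / 4 = 3.40 mm/h.

φ ≈ 3.40 mm/h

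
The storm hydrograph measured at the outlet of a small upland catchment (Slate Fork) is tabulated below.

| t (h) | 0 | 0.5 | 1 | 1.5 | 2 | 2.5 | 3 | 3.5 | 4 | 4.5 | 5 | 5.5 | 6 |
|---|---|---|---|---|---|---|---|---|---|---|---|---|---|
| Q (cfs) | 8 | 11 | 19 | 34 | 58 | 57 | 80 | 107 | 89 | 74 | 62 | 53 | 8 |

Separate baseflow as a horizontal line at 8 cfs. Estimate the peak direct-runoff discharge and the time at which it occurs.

Subtracting baseflow gives direct-runoff ordinates: 0.0, 3.0, 11.0, 26.0, 50.0, 49.0, 72.0, 99.0, 81.0, 66.0, 54.0, 45.0, 0.0 cfs.
The maximum is 99.0 cfs, occurring at the reading for t = 3.5 h.

Q_p = 99.0 cfs at t = 3.5 h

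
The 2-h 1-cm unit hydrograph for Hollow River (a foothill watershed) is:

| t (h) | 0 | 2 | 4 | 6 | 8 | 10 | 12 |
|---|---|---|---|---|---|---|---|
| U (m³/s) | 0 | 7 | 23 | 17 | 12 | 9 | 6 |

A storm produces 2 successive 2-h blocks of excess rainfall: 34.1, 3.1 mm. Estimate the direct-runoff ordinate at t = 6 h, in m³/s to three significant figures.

By discrete convolution, Q_j = Σ (P_i / 10 mm) · U_{j−i}.
At t = 6 h (j=3): Q = (34.1/10)·17 + (3.1/10)·23 = 65.1 m³/s.

Q ≈ 65.1 m³/s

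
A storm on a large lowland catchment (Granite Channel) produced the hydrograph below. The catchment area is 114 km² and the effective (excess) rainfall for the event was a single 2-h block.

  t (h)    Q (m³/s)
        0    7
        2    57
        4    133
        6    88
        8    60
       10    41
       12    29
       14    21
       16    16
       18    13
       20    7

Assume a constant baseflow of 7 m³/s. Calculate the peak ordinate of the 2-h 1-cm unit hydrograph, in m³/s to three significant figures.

Direct runoff: 0.0, 50.0, 126.0, 81.0, 53.0, 34.0, 22.0, 14.0, 9.0, 6.0, 0.0 m³/s; ΣQ_DR = 395.0 m³/s, peak = 126.0 m³/s.
Runoff depth d = ΣQ_DR·Δt / A = 395.0 × 7200 / (114 km²) = 24.95 mm.
The 1-cm UH is the DRH scaled by (10 mm)/d, so U_p = 126.0 × 10/24.95 = 50.5 m³/s.

U_p ≈ 50.5 m³/s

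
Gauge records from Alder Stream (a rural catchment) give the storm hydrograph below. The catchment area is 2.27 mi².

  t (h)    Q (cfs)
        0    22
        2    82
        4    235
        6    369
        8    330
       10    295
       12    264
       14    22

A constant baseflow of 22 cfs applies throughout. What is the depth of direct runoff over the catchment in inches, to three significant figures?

Direct runoff: 0.0, 60.0, 213.0, 347.0, 308.0, 273.0, 242.0, 0.0 cfs; ΣQ_DR = 1443 cfs.
V = ΣQ_DR · Δt = 1443 × 7200 s = 1.039 × 10^7 ft³.
Over A = 2.27 mi², depth = V / A = 1.97 in.

d ≈ 1.97 in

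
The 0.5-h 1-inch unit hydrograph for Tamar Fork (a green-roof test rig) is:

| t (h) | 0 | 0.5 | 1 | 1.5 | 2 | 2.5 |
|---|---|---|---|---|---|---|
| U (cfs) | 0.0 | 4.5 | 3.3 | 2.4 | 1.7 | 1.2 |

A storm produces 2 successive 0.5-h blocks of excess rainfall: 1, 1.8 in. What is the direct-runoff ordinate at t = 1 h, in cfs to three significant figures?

By discrete convolution, Q_j = Σ (P_i / 1 in) · U_{j−i}.
At t = 1 h (j=2): Q = (1/1)·3.3 + (1.8/1)·4.5 = 11.4 cfs.

Q ≈ 11.4 cfs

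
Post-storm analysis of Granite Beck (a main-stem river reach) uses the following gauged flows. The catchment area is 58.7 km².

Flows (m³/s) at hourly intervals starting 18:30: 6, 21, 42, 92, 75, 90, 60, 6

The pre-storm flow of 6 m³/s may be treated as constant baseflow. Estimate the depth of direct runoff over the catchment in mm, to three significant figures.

d ≈ 21.1 mm

Direct runoff: 0.0, 15.0, 36.0, 86.0, 69.0, 84.0, 54.0, 0.0 m³/s; ΣQ_DR = 344.0 m³/s.
V = ΣQ_DR · Δt = 344.0 × 3600 s = 1.238 × 10^6 m³.
Over A = 58.7 km², depth = V / A = 21.1 mm.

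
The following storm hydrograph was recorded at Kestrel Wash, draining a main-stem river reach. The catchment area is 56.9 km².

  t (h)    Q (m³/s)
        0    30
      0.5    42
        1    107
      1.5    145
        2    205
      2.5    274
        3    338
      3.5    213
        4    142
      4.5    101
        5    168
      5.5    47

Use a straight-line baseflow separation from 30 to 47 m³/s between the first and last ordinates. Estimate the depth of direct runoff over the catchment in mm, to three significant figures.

Direct runoff: 0.00, 10.45, 73.91, 110.36, 168.82, 236.27, 298.73, 172.18, 99.64, 57.09, 122.55, 0.00 m³/s; ΣQ_DR = 1350 m³/s.
V = ΣQ_DR · Δt = 1350 × 1800 s = 2.430 × 10^6 m³.
Over A = 56.9 km², depth = V / A = 42.7 mm.

d ≈ 42.7 mm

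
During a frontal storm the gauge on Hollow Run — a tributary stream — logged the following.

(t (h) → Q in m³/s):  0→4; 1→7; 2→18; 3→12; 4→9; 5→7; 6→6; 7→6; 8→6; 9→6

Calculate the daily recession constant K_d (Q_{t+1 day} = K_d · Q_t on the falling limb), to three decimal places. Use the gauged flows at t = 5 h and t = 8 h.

Between t = 5 h and t = 8 h the flow falls from 7 to 6 m³/s over 3×1 h = 3 h.
Per-interval ratio K = (6/7)^(1/3) = 0.9499; K_d = K^(24/1) = 0.291.

K_d ≈ 0.291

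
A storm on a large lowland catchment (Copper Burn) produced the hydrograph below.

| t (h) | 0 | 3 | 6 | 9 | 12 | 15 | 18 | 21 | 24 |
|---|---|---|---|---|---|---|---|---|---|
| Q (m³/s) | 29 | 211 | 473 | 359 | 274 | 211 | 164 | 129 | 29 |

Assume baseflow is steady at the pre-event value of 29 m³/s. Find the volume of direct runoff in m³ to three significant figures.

V ≈ 1.75 × 10^7 m³

Direct-runoff ordinates (Q − Q_b): 0.0, 182.0, 444.0, 330.0, 245.0, 182.0, 135.0, 100.0, 0.0 m³/s.
ΣQ_DR = 1618 m³/s.
With Δt = 3 h = 10800 s, V = ΣQ_DR · Δt = 1618 × 10800 = 1.75 × 10^7 m³.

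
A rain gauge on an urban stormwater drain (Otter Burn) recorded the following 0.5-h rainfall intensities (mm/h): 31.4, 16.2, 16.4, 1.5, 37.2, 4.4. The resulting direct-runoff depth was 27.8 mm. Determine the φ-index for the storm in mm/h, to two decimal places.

φ ≈ 11.40 mm/h

Only the 4 blocks with intensity above φ contribute runoff: 31.4, 16.2, 16.4, 37.2 mm/h.
Σ(I−φ)·Δt = d  ⇒  (31.4+16.2+16.4+37.2 − 4φ)·0.5 = 27.8
φ = (101.2 − 27.8/0.5) / 4 = 11.40 mm/h.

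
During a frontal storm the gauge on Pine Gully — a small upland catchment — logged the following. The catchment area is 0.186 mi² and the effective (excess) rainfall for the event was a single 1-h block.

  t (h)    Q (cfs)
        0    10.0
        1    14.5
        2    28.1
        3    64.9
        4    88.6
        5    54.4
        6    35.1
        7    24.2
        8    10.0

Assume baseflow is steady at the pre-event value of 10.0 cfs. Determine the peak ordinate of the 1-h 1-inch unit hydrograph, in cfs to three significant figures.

U_p ≈ 39.3 cfs

Direct runoff: 0.0, 4.5, 18.1, 54.9, 78.6, 44.4, 25.1, 14.2, 0.0 cfs; ΣQ_DR = 239.8 cfs, peak = 78.6 cfs.
Runoff depth d = ΣQ_DR·Δt / A = 239.8 × 3600 / (0.186 mi²) = 1.998 in.
The 1-inch UH is the DRH scaled by (1 in)/d, so U_p = 78.6 × 1/1.998 = 39.3 cfs.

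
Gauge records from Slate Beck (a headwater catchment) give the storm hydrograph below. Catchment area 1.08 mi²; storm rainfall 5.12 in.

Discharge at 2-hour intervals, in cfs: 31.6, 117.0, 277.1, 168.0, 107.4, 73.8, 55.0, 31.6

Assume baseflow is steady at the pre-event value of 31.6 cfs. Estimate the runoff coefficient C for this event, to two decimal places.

ΣQ_DR = 608.7 cfs; V = ΣQ_DR·Δt = 4.383 × 10^6 ft³.
Runoff depth d = V / A = 1.747 in.
C = d / P = 1.747 / 5.12 = 0.34.

C ≈ 0.34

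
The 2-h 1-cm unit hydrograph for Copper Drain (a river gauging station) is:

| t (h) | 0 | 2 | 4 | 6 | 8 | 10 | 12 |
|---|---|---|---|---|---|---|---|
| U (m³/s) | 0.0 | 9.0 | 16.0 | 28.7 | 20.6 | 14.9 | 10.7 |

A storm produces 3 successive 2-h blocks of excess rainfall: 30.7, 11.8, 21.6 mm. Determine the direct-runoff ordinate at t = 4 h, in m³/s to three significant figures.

Q ≈ 59.7 m³/s

By discrete convolution, Q_j = Σ (P_i / 10 mm) · U_{j−i}.
At t = 4 h (j=2): Q = (30.7/10)·16.0 + (11.8/10)·9.0 + (21.6/10)·0.0 = 59.7 m³/s.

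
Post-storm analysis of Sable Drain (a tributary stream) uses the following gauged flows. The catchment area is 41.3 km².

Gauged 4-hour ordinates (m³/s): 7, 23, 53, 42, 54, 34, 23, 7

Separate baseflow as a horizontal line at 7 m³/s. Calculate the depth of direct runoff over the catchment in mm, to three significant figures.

d ≈ 65.2 mm

Direct runoff: 0.0, 16.0, 46.0, 35.0, 47.0, 27.0, 16.0, 0.0 m³/s; ΣQ_DR = 187.0 m³/s.
V = ΣQ_DR · Δt = 187.0 × 14400 s = 2.693 × 10^6 m³.
Over A = 41.3 km², depth = V / A = 65.2 mm.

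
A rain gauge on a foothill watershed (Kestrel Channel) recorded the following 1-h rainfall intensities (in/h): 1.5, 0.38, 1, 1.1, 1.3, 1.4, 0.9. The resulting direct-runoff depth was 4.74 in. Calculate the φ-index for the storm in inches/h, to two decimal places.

φ ≈ 0.41 in/h

Only the 6 blocks with intensity above φ contribute runoff: 1.5, 1, 1.1, 1.3, 1.4, 0.9 in/h.
Σ(I−φ)·Δt = d  ⇒  (1.5+1+1.1+1.3+1.4+0.9 − 6φ)·1 = 4.74
φ = (7.200 − 4.74/1) / 6 = 0.41 in/h.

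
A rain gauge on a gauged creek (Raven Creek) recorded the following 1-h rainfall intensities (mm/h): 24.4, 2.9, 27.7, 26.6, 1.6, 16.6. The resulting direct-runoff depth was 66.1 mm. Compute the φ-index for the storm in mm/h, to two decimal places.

φ ≈ 7.30 mm/h

Only the 4 blocks with intensity above φ contribute runoff: 24.4, 27.7, 26.6, 16.6 mm/h.
Σ(I−φ)·Δt = d  ⇒  (24.4+27.7+26.6+16.6 − 4φ)·1 = 66.1
φ = (95.30 − 66.1/1) / 4 = 7.30 mm/h.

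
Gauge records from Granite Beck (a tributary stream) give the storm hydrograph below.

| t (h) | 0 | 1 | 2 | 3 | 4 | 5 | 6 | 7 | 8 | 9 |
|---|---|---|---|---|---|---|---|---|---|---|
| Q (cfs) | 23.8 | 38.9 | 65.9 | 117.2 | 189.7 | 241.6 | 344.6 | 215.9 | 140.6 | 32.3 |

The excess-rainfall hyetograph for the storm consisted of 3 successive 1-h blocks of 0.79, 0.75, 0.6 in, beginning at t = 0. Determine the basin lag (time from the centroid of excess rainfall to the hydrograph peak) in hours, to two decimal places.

Centroid of excess rainfall: t_c = Σ P_i·t̄_i / ΣP_i = 1.4112 h (block centres at 0.5, 1.5, 2.5 h).
Hydrograph peak occurs at t = 6 h, so basin lag t_L = 6 − 1.4112 = 4.59 h.

t_L ≈ 4.59 h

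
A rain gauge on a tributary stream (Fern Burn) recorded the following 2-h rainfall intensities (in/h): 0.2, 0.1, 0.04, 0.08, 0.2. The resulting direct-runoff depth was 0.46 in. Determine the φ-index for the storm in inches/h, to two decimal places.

φ ≈ 0.09 in/h

Only the 3 blocks with intensity above φ contribute runoff: 0.2, 0.1, 0.2 in/h.
Σ(I−φ)·Δt = d  ⇒  (0.2+0.1+0.2 − 3φ)·2 = 0.46
φ = (0.5000 − 0.46/2) / 3 = 0.09 in/h.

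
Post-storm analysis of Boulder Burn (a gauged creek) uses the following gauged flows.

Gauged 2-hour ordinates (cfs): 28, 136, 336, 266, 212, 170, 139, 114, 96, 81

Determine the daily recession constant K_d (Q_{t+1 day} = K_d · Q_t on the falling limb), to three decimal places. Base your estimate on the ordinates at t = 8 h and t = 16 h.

K_d ≈ 0.093

Between t = 8 h and t = 16 h the flow falls from 212 to 96 cfs over 4×2 h = 8 h.
Per-interval ratio K = (96/212)^(1/4) = 0.8203; K_d = K^(24/2) = 0.093.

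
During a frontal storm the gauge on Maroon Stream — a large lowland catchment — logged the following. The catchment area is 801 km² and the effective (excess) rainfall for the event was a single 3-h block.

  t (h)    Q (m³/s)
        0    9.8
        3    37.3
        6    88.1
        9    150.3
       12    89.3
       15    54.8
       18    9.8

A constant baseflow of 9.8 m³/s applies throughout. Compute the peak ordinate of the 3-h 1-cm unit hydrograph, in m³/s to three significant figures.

Direct runoff: 0.0, 27.5, 78.3, 140.5, 79.5, 45.0, 0.0 m³/s; ΣQ_DR = 370.8 m³/s, peak = 140.5 m³/s.
Runoff depth d = ΣQ_DR·Δt / A = 370.8 × 10800 / (801 km²) = 5.000 mm.
The 1-cm UH is the DRH scaled by (10 mm)/d, so U_p = 140.5 × 10/5.000 = 281 m³/s.

U_p ≈ 281 m³/s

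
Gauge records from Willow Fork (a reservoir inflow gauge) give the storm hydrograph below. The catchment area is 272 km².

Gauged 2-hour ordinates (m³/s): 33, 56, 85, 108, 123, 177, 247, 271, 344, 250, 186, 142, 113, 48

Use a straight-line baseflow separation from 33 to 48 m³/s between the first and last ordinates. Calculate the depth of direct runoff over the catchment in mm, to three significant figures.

d ≈ 42.8 mm

Direct runoff: 0.00, 21.85, 49.69, 71.54, 85.38, 138.23, 207.08, 229.92, 301.77, 206.62, 141.46, 96.31, 66.15, 0.00 m³/s; ΣQ_DR = 1616 m³/s.
V = ΣQ_DR · Δt = 1616 × 7200 s = 1.164 × 10^7 m³.
Over A = 272 km², depth = V / A = 42.8 mm.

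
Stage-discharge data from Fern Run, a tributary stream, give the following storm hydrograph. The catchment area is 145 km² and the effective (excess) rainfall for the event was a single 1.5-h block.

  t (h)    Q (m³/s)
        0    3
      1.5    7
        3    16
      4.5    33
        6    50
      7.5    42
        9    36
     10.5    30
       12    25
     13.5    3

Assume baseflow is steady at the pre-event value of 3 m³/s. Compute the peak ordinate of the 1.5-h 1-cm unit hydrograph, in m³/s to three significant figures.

U_p ≈ 58.7 m³/s

Direct runoff: 0.0, 4.0, 13.0, 30.0, 47.0, 39.0, 33.0, 27.0, 22.0, 0.0 m³/s; ΣQ_DR = 215.0 m³/s, peak = 47.0 m³/s.
Runoff depth d = ΣQ_DR·Δt / A = 215.0 × 5400 / (145 km²) = 8.007 mm.
The 1-cm UH is the DRH scaled by (10 mm)/d, so U_p = 47.0 × 10/8.007 = 58.7 m³/s.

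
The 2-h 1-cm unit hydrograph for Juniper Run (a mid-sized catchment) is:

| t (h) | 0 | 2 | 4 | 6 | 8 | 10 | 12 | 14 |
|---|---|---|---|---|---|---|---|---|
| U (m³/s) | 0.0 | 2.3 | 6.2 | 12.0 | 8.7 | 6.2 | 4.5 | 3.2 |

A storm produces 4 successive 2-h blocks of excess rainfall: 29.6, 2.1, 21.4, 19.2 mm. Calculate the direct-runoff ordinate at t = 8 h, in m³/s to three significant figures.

Q ≈ 46.0 m³/s

By discrete convolution, Q_j = Σ (P_i / 10 mm) · U_{j−i}.
At t = 8 h (j=4): Q = (29.6/10)·8.7 + (2.1/10)·12.0 + (21.4/10)·6.2 + (19.2/10)·2.3 = 46.0 m³/s.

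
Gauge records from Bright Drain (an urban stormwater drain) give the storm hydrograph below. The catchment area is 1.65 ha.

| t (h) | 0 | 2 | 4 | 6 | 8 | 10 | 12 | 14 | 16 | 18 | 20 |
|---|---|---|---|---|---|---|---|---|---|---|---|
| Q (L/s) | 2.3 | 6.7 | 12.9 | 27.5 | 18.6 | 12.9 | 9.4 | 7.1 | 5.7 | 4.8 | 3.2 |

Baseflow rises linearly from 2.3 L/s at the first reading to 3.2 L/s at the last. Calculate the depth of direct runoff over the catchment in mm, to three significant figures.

d ≈ 35.3 mm

Direct runoff: 0.00, 4.31, 10.42, 24.93, 15.94, 10.15, 6.56, 4.17, 2.68, 1.69, 0.00 L/s; ΣQ_DR = 80.85 L/s.
V = ΣQ_DR · Δt = 80.85 × 7200 s = 5.821 × 10^5 L.
Over A = 1.65 ha, depth = V / A = 35.3 mm.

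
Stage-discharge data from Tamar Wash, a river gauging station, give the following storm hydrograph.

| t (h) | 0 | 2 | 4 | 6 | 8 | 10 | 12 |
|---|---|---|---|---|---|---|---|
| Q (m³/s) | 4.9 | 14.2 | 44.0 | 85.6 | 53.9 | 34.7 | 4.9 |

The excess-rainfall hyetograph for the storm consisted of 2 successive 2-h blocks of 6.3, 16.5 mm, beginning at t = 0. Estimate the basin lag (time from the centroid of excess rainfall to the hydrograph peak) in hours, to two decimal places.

Centroid of excess rainfall: t_c = Σ P_i·t̄_i / ΣP_i = 2.4474 h (block centres at 1, 3 h).
Hydrograph peak occurs at t = 6 h, so basin lag t_L = 6 − 2.4474 = 3.55 h.

t_L ≈ 3.55 h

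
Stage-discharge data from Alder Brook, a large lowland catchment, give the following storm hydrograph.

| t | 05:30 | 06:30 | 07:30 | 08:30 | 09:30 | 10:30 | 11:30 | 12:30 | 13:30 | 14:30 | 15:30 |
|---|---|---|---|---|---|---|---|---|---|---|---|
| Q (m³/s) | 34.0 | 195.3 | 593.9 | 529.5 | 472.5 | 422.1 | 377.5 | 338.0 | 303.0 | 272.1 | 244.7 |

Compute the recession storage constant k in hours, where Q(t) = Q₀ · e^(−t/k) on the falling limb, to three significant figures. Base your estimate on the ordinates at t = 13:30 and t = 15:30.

On the falling limb, Q drops from 303.0 to 244.7 m³/s between t = 13:30 and t = 15:30 (Δt = 2 h).
k = −Δt / ln(Q₂/Q₁) = −2 / ln(244.7/303.0) = 9.36 h.

k ≈ 9.36 h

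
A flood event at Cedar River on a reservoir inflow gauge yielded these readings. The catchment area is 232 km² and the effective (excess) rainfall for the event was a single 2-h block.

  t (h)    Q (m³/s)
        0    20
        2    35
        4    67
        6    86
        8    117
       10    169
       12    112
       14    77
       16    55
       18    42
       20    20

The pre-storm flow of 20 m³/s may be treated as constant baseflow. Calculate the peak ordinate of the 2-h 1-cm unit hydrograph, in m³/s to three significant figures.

Direct runoff: 0.0, 15.0, 47.0, 66.0, 97.0, 149.0, 92.0, 57.0, 35.0, 22.0, 0.0 m³/s; ΣQ_DR = 580.0 m³/s, peak = 149.0 m³/s.
Runoff depth d = ΣQ_DR·Δt / A = 580.0 × 7200 / (232 km²) = 18.00 mm.
The 1-cm UH is the DRH scaled by (10 mm)/d, so U_p = 149.0 × 10/18.00 = 82.8 m³/s.

U_p ≈ 82.8 m³/s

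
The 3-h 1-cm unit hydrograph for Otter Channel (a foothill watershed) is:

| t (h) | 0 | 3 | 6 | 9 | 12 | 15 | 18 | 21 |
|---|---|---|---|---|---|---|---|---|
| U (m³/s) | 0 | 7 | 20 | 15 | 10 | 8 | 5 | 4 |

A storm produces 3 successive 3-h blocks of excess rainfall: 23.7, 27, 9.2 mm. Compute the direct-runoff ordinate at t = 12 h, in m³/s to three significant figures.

By discrete convolution, Q_j = Σ (P_i / 10 mm) · U_{j−i}.
At t = 12 h (j=4): Q = (23.7/10)·10 + (27/10)·15 + (9.2/10)·20 = 82.6 m³/s.

Q ≈ 82.6 m³/s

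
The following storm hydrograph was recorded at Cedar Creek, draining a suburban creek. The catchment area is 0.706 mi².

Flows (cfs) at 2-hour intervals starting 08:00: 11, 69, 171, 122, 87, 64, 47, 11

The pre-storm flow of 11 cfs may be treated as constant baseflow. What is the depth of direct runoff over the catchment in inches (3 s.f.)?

d ≈ 2.17 in

Direct runoff: 0.0, 58.0, 160.0, 111.0, 76.0, 53.0, 36.0, 0.0 cfs; ΣQ_DR = 494.0 cfs.
V = ΣQ_DR · Δt = 494.0 × 7200 s = 3.557 × 10^6 ft³.
Over A = 0.706 mi², depth = V / A = 2.17 in.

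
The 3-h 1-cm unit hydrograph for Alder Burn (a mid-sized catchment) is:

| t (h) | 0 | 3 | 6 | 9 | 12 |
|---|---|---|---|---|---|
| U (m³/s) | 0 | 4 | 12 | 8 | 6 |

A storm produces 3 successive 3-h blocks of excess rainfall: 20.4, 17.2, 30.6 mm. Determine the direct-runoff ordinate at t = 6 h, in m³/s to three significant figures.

By discrete convolution, Q_j = Σ (P_i / 10 mm) · U_{j−i}.
At t = 6 h (j=2): Q = (20.4/10)·12 + (17.2/10)·4 + (30.6/10)·0 = 31.4 m³/s.

Q ≈ 31.4 m³/s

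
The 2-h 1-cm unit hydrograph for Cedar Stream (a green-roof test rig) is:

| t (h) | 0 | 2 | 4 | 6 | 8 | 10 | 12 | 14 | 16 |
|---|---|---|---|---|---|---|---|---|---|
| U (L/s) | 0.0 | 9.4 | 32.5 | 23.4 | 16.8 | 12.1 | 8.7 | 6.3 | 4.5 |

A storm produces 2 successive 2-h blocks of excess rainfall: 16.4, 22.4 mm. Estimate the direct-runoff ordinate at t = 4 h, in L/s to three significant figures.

Q ≈ 74.4 L/s

By discrete convolution, Q_j = Σ (P_i / 10 mm) · U_{j−i}.
At t = 4 h (j=2): Q = (16.4/10)·32.5 + (22.4/10)·9.4 = 74.4 L/s.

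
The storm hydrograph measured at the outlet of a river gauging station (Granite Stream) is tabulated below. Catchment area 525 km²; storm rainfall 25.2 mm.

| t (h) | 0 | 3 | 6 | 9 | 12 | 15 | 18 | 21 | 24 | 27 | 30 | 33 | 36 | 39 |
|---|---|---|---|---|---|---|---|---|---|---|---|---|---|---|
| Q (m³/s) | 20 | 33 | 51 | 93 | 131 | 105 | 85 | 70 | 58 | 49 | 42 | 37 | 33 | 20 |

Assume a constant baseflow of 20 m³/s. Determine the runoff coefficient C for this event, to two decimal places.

ΣQ_DR = 547.0 m³/s; V = ΣQ_DR·Δt = 5.908 × 10^6 m³.
Runoff depth d = V / A = 11.25 mm.
C = d / P = 11.25 / 25.2 = 0.45.

C ≈ 0.45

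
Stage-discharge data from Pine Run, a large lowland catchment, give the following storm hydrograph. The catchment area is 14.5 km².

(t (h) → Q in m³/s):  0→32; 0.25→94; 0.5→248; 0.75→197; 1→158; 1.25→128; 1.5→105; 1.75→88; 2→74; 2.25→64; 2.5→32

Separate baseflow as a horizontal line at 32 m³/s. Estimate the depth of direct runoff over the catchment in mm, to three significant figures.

Direct runoff: 0.0, 62.0, 216.0, 165.0, 126.0, 96.0, 73.0, 56.0, 42.0, 32.0, 0.0 m³/s; ΣQ_DR = 868.0 m³/s.
V = ΣQ_DR · Δt = 868.0 × 900 s = 7.812 × 10^5 m³.
Over A = 14.5 km², depth = V / A = 53.9 mm.

d ≈ 53.9 mm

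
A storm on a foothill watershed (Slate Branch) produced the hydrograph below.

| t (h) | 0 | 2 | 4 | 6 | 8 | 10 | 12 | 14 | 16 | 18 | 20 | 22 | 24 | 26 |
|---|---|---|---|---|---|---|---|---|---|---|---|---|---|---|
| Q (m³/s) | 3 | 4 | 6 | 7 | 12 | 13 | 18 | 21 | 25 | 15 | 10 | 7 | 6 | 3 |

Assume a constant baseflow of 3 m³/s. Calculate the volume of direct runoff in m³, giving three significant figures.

Direct-runoff ordinates (Q − Q_b): 0.0, 1.0, 3.0, 4.0, 9.0, 10.0, 15.0, 18.0, 22.0, 12.0, 7.0, 4.0, 3.0, 0.0 m³/s.
ΣQ_DR = 108.0 m³/s.
With Δt = 2 h = 7200 s, V = ΣQ_DR · Δt = 108.0 × 7200 = 7.78 × 10^5 m³.

V ≈ 7.78 × 10^5 m³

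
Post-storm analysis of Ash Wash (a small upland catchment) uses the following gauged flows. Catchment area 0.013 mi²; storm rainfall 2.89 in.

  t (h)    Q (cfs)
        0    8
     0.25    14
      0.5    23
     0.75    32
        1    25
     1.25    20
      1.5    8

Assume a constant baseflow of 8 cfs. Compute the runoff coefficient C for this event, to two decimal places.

C ≈ 0.76

ΣQ_DR = 74.00 cfs; V = ΣQ_DR·Δt = 66600 ft³.
Runoff depth d = V / A = 2.205 in.
C = d / P = 2.205 / 2.89 = 0.76.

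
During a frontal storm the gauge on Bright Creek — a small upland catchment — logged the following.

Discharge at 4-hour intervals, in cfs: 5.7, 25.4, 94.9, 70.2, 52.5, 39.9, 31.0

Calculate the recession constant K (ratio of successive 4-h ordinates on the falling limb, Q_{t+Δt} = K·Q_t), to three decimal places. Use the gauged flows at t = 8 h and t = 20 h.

Using the recession-limb readings at t = 8 h and t = 20 h: Q falls from 94.9 to 39.9 cfs over 3 intervals.
K = (Q₂/Q₁)^(1/3) = (39.9/94.9)^(1/3) = 0.749.

K ≈ 0.749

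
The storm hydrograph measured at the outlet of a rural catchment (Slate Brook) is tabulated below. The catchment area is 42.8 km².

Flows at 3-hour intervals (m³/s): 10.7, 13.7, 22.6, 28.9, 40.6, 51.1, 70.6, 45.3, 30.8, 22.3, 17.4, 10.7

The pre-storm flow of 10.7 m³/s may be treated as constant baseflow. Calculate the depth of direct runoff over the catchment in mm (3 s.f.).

d ≈ 59.6 mm

Direct runoff: 0.0, 3.0, 11.9, 18.2, 29.9, 40.4, 59.9, 34.6, 20.1, 11.6, 6.7, 0.0 m³/s; ΣQ_DR = 236.3 m³/s.
V = ΣQ_DR · Δt = 236.3 × 10800 s = 2.552 × 10^6 m³.
Over A = 42.8 km², depth = V / A = 59.6 mm.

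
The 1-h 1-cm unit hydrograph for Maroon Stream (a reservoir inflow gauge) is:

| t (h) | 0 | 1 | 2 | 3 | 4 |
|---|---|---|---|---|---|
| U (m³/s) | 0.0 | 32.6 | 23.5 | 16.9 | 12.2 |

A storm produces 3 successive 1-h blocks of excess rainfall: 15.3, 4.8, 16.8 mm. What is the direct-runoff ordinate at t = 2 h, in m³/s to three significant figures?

By discrete convolution, Q_j = Σ (P_i / 10 mm) · U_{j−i}.
At t = 2 h (j=2): Q = (15.3/10)·23.5 + (4.8/10)·32.6 + (16.8/10)·0.0 = 51.6 m³/s.

Q ≈ 51.6 m³/s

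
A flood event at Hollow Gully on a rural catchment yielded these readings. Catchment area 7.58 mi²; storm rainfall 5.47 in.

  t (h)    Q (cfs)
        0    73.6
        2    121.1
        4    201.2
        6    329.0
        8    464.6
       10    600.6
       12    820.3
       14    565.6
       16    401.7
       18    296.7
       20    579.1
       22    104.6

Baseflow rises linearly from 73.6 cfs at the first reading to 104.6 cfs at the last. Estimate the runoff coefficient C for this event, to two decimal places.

C ≈ 0.26

ΣQ_DR = 3489 cfs; V = ΣQ_DR·Δt = 2.512 × 10^7 ft³.
Runoff depth d = V / A = 1.426 in.
C = d / P = 1.426 / 5.47 = 0.26.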